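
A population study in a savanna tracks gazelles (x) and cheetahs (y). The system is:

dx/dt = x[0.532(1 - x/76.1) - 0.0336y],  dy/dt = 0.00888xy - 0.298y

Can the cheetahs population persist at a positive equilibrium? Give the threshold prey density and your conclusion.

The predator equation gives dy/dt > 0 only when x > 0.298/0.00888 = 33.6.
Without the predator, x → K = 76.1. Since 76.1 > 33.6, the predator can invade and persist.

Threshold x = 33.6; K > 33.6, so yes, the predator persists.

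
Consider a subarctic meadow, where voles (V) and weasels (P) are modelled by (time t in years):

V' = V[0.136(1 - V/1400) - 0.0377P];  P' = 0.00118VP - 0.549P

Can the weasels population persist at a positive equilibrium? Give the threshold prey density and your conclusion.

The predator equation gives dP/dt > 0 only when V > 0.549/0.00118 = 465.
Without the predator, V → K = 1400. Since 1400 > 465, the predator can invade and persist.

Threshold V = 465; K > 465, so yes, the predator persists.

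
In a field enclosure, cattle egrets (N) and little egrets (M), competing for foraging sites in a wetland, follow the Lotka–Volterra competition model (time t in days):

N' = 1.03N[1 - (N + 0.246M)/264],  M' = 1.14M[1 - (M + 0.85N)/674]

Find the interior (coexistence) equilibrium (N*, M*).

N* ≈ 124, M* ≈ 568

Setting both brackets to zero gives the nullclines N + 0.246M = 264 and 0.85N + M = 674.
Substituting M = 674 - 0.85N into the first: N(1 - 0.246·0.85) = 264 - 0.246·674.
So N* = 98.2/0.791 = 124, and then M* = 674 - 0.85·124 = 568.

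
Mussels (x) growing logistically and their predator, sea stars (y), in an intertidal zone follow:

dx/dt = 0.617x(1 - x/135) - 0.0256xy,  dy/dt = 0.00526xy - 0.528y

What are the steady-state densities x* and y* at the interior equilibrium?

From dy/dt = 0 with y > 0: 0.00526x* = 0.528, so x* = 100.
Substitute into dx/dt = 0: 0.617(1 - 100/135) = 0.0256y*.
The bracket is 0.256, giving y* = 0.158/0.0256 = 6.18.

x* ≈ 100, y* ≈ 6.18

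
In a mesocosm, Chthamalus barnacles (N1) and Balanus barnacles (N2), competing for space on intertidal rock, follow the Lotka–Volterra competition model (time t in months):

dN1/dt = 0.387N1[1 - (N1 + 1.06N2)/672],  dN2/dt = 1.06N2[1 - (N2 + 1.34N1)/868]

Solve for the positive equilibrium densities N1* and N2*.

Setting both brackets to zero gives the nullclines N1 + 1.06N2 = 672 and 1.34N1 + N2 = 868.
Substituting N2 = 868 - 1.34N1 into the first: N1(1 - 1.06·1.34) = 672 - 1.06·868.
So N1* = -248/-0.42 = 590, and then N2* = 868 - 1.34·590 = 77.3.

N1* ≈ 590, N2* ≈ 77.3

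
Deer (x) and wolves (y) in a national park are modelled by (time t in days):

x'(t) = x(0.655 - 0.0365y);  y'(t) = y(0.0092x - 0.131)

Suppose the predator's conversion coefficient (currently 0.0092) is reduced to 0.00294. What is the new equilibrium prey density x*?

x* ≈ 44.6

At the interior fixed point, setting dy/dt = 0 with y > 0 fixes x* = (predator death rate)/(xy coefficient) — independent of the other coefficients.
With the change, x* = 0.131/0.00294 = 44.6; it rises from 14.2.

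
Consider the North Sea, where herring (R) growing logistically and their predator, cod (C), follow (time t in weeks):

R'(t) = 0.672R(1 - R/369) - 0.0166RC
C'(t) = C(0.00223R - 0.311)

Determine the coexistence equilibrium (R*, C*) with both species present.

R* ≈ 139, C* ≈ 25.2

From dC/dt = 0 with C > 0: 0.00223R* = 0.311, so R* = 139.
Substitute into dR/dt = 0: 0.672(1 - 139/369) = 0.0166C*.
The bracket is 0.622, giving C* = 0.418/0.0166 = 25.2.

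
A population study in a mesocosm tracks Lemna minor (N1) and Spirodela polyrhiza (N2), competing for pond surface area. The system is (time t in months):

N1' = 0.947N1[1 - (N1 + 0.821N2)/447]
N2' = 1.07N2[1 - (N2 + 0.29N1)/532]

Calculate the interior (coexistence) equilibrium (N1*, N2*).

N1* ≈ 13.4, N2* ≈ 528

Setting both brackets to zero gives the nullclines N1 + 0.821N2 = 447 and 0.29N1 + N2 = 532.
Substituting N2 = 532 - 0.29N1 into the first: N1(1 - 0.821·0.29) = 447 - 0.821·532.
So N1* = 10.2/0.762 = 13.4, and then N2* = 532 - 0.29·13.4 = 528.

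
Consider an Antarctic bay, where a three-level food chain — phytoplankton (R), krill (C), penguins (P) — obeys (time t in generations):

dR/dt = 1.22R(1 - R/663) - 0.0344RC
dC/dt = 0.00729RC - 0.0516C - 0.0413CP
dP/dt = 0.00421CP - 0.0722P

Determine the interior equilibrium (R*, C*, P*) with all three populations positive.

R* ≈ 342, C* ≈ 17.1, P* ≈ 59.2

From dP/dt = 0: 0.00421C* = 0.0722, so C* = 17.1.
From dR/dt = 0: 1.22(1 - R*/663) = 0.0344·17.1, giving R* = 663·(1 - 0.484) = 342.
From dC/dt = 0: 0.00729·342 - 0.0516 = 0.0413P*, so P* = 2.44/0.0413 = 59.2.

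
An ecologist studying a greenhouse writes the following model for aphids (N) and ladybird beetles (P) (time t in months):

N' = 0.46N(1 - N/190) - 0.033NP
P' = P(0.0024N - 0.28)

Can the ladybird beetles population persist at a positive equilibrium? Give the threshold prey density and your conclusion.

The predator equation gives dP/dt > 0 only when N > 0.28/0.0024 = 117.
Without the predator, N → K = 190. Since 190 > 117, the predator can invade and persist.

Threshold N = 117; K > 117, so yes, the predator persists.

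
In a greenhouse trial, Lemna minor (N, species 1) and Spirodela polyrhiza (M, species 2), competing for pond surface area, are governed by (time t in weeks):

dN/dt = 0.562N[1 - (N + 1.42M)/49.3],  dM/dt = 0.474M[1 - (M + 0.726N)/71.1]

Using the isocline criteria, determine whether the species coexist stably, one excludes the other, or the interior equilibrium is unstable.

Compare the nullcline intercepts: K1/α12 = 49.3/1.42 = 34.7 < K2 = 71.1; K2/α21 = 71.1/0.726 = 97.9 > K1 = 49.3.
Since the inequalities point opposite ways, species 2 can invade but species 1 cannot.

species 2 excludes species 1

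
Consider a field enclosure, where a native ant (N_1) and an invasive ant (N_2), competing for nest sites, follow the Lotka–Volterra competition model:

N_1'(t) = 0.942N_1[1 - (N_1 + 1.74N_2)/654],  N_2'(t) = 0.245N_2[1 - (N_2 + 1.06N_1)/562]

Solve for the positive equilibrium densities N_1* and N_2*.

Setting both brackets to zero gives the nullclines N_1 + 1.74N_2 = 654 and 1.06N_1 + N_2 = 562.
Substituting N_2 = 562 - 1.06N_1 into the first: N_1(1 - 1.74·1.06) = 654 - 1.74·562.
So N_1* = -324/-0.844 = 384, and then N_2* = 562 - 1.06·384 = 155.

N_1* ≈ 384, N_2* ≈ 155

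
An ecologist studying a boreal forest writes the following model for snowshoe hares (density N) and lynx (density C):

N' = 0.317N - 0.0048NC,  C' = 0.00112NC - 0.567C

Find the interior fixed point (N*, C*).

Set dC/dt = 0 with C > 0: 0.00112N - 0.567 = 0, so N* = 0.567/0.00112 = 506.
Set dN/dt = 0 with N > 0: 0.317 - 0.0048C = 0, so C* = 0.317/0.0048 = 66.

N* ≈ 506, C* ≈ 66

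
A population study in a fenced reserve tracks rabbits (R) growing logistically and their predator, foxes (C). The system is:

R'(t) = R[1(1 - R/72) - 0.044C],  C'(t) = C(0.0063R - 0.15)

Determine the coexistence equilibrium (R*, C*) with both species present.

R* ≈ 23.8, C* ≈ 15.2

From dC/dt = 0 with C > 0: 0.0063R* = 0.15, so R* = 23.8.
Substitute into dR/dt = 0: 1(1 - 23.8/72) = 0.044C*.
The bracket is 0.669, giving C* = 0.669/0.044 = 15.2.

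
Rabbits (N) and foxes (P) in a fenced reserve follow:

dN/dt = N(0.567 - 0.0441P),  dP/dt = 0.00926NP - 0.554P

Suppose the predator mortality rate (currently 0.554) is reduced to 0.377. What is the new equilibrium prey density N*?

At the interior fixed point, setting dP/dt = 0 with P > 0 fixes N* = (predator death rate)/(NP coefficient) — independent of the other coefficients.
With the change, N* = 0.377/0.00926 = 40.7; it falls from 59.8.

N* ≈ 40.7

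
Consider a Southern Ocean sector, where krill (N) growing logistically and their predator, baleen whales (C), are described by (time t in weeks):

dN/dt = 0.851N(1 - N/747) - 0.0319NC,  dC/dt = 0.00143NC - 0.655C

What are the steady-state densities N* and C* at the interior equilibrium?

From dC/dt = 0 with C > 0: 0.00143N* = 0.655, so N* = 458.
Substitute into dN/dt = 0: 0.851(1 - 458/747) = 0.0319C*.
The bracket is 0.387, giving C* = 0.329/0.0319 = 10.3.

N* ≈ 458, C* ≈ 10.3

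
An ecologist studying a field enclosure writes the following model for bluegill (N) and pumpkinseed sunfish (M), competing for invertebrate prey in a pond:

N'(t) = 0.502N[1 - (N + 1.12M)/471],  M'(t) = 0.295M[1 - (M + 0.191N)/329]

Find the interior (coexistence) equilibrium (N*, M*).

N* ≈ 130, M* ≈ 304

Setting both brackets to zero gives the nullclines N + 1.12M = 471 and 0.191N + M = 329.
Substituting M = 329 - 0.191N into the first: N(1 - 1.12·0.191) = 471 - 1.12·329.
So N* = 103/0.786 = 130, and then M* = 329 - 0.191·130 = 304.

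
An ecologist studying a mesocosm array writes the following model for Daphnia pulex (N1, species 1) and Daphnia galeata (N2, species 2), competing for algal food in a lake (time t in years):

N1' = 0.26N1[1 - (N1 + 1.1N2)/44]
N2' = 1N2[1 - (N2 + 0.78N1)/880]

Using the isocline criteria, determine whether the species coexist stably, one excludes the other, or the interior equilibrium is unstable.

species 2 excludes species 1

Compare the nullcline intercepts: K1/α12 = 44/1.1 = 40 < K2 = 880; K2/α21 = 880/0.78 = 1130 > K1 = 44.
Since the inequalities point opposite ways, species 2 can invade but species 1 cannot.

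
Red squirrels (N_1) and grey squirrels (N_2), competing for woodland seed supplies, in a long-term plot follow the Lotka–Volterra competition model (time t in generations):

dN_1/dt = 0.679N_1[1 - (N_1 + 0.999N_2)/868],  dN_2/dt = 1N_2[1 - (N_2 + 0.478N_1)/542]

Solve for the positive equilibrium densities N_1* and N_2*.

N_1* ≈ 625, N_2* ≈ 243

Setting both brackets to zero gives the nullclines N_1 + 0.999N_2 = 868 and 0.478N_1 + N_2 = 542.
Substituting N_2 = 542 - 0.478N_1 into the first: N_1(1 - 0.999·0.478) = 868 - 0.999·542.
So N_1* = 327/0.522 = 625, and then N_2* = 542 - 0.478·625 = 243.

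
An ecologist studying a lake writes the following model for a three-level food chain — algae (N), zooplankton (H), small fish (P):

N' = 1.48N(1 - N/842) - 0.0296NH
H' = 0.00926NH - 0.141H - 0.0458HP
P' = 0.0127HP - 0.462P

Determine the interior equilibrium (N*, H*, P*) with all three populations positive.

From dP/dt = 0: 0.0127H* = 0.462, so H* = 36.4.
From dN/dt = 0: 1.48(1 - N*/842) = 0.0296·36.4, giving N* = 842·(1 - 0.728) = 229.
From dH/dt = 0: 0.00926·229 - 0.141 = 0.0458P*, so P* = 1.98/0.0458 = 43.3.

N* ≈ 229, H* ≈ 36.4, P* ≈ 43.3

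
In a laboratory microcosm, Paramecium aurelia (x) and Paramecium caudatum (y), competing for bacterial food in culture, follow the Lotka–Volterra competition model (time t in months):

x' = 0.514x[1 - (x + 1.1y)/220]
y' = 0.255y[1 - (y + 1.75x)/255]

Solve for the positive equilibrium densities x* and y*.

x* ≈ 65.4, y* ≈ 141

Setting both brackets to zero gives the nullclines x + 1.1y = 220 and 1.75x + y = 255.
Substituting y = 255 - 1.75x into the first: x(1 - 1.1·1.75) = 220 - 1.1·255.
So x* = -60.5/-0.925 = 65.4, and then y* = 255 - 1.75·65.4 = 141.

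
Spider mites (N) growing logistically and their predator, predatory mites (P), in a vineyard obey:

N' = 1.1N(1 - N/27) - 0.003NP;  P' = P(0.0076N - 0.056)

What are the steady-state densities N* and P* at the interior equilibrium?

From dP/dt = 0 with P > 0: 0.0076N* = 0.056, so N* = 7.37.
Substitute into dN/dt = 0: 1.1(1 - 7.37/27) = 0.003P*.
The bracket is 0.727, giving P* = 0.8/0.003 = 267.

N* ≈ 7.37, P* ≈ 267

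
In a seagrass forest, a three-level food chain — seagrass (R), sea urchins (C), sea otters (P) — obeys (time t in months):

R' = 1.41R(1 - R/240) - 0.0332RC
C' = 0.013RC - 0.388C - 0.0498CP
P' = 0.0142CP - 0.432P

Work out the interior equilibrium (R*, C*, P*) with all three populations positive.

R* ≈ 68.1, C* ≈ 30.4, P* ≈ 9.98

From dP/dt = 0: 0.0142C* = 0.432, so C* = 30.4.
From dR/dt = 0: 1.41(1 - R*/240) = 0.0332·30.4, giving R* = 240·(1 - 0.716) = 68.1.
From dC/dt = 0: 0.013·68.1 - 0.388 = 0.0498P*, so P* = 0.497/0.0498 = 9.98.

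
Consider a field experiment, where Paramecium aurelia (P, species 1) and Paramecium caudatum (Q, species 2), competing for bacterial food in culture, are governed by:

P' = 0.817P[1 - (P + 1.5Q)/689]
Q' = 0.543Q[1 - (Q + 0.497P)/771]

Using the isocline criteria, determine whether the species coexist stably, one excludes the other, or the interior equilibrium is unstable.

Compare the nullcline intercepts: K1/α12 = 689/1.5 = 459 < K2 = 771; K2/α21 = 771/0.497 = 1550 > K1 = 689.
Since the inequalities point opposite ways, species 2 can invade but species 1 cannot.

species 2 excludes species 1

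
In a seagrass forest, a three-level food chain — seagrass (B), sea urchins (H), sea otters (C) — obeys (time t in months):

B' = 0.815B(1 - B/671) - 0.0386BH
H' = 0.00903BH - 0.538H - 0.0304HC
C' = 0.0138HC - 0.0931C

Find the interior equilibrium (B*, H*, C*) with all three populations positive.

B* ≈ 457, H* ≈ 6.75, C* ≈ 118

From dC/dt = 0: 0.0138H* = 0.0931, so H* = 6.75.
From dB/dt = 0: 0.815(1 - B*/671) = 0.0386·6.75, giving B* = 671·(1 - 0.32) = 457.
From dH/dt = 0: 0.00903·457 - 0.538 = 0.0304C*, so C* = 3.59/0.0304 = 118.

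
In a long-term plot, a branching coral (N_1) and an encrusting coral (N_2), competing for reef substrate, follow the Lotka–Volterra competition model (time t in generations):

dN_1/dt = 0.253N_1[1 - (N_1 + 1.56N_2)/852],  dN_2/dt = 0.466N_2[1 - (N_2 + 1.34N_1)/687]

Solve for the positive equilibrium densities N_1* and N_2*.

Setting both brackets to zero gives the nullclines N_1 + 1.56N_2 = 852 and 1.34N_1 + N_2 = 687.
Substituting N_2 = 687 - 1.34N_1 into the first: N_1(1 - 1.56·1.34) = 852 - 1.56·687.
So N_1* = -220/-1.09 = 202, and then N_2* = 687 - 1.34·202 = 417.

N_1* ≈ 202, N_2* ≈ 417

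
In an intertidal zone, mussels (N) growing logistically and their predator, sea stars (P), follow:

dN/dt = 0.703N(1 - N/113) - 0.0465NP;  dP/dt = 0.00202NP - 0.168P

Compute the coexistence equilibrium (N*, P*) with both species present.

N* ≈ 83.2, P* ≈ 3.99

From dP/dt = 0 with P > 0: 0.00202N* = 0.168, so N* = 83.2.
Substitute into dN/dt = 0: 0.703(1 - 83.2/113) = 0.0465P*.
The bracket is 0.264, giving P* = 0.186/0.0465 = 3.99.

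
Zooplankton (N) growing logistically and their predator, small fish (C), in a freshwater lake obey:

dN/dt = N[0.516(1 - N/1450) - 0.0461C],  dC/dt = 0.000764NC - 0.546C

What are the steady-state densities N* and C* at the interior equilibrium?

From dC/dt = 0 with C > 0: 0.000764N* = 0.546, so N* = 715.
Substitute into dN/dt = 0: 0.516(1 - 715/1450) = 0.0461C*.
The bracket is 0.507, giving C* = 0.262/0.0461 = 5.68.

N* ≈ 715, C* ≈ 5.68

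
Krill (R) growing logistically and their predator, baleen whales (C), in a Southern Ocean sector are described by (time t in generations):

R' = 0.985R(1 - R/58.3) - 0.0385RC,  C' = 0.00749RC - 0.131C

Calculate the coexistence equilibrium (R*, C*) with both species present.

From dC/dt = 0 with C > 0: 0.00749R* = 0.131, so R* = 17.5.
Substitute into dR/dt = 0: 0.985(1 - 17.5/58.3) = 0.0385C*.
The bracket is 0.7, giving C* = 0.69/0.0385 = 17.9.

R* ≈ 17.5, C* ≈ 17.9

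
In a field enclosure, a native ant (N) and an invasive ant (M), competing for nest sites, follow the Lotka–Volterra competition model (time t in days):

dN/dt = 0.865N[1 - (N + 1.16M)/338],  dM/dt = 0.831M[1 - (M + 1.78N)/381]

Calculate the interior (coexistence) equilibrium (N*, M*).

Setting both brackets to zero gives the nullclines N + 1.16M = 338 and 1.78N + M = 381.
Substituting M = 381 - 1.78N into the first: N(1 - 1.16·1.78) = 338 - 1.16·381.
So N* = -104/-1.06 = 97.6, and then M* = 381 - 1.78·97.6 = 207.

N* ≈ 97.6, M* ≈ 207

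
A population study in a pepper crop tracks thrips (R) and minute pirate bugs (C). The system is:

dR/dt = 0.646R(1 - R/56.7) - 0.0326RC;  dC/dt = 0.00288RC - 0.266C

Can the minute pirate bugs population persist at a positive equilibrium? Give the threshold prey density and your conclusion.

Threshold R = 92.4; K < 92.4, so no, the predator goes extinct.

The predator equation gives dC/dt > 0 only when R > 0.266/0.00288 = 92.4.
Without the predator, R → K = 56.7. Since 56.7 < 92.4, the predator cannot invade.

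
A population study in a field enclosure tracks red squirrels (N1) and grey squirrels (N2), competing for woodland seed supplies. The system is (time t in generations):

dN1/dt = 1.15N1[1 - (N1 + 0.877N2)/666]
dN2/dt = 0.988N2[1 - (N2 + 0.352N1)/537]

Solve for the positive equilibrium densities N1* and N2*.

N1* ≈ 282, N2* ≈ 438

Setting both brackets to zero gives the nullclines N1 + 0.877N2 = 666 and 0.352N1 + N2 = 537.
Substituting N2 = 537 - 0.352N1 into the first: N1(1 - 0.877·0.352) = 666 - 0.877·537.
So N1* = 195/0.691 = 282, and then N2* = 537 - 0.352·282 = 438.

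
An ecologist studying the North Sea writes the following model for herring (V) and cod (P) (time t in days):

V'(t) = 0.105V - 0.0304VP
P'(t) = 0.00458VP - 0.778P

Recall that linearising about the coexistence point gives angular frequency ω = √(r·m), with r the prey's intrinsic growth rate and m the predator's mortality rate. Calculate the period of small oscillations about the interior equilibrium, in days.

T ≈ 22 days

Here r = 0.105 and m = 0.778, so r·m = 0.0817.
ω = √0.0817 = 0.286 per day, hence T = 2π/ω ≈ 22 days.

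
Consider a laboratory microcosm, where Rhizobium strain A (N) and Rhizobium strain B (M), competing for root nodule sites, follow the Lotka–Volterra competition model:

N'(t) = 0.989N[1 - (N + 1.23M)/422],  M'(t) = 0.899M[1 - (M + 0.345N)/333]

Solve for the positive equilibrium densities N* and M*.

Setting both brackets to zero gives the nullclines N + 1.23M = 422 and 0.345N + M = 333.
Substituting M = 333 - 0.345N into the first: N(1 - 1.23·0.345) = 422 - 1.23·333.
So N* = 12.4/0.576 = 21.6, and then M* = 333 - 0.345·21.6 = 326.

N* ≈ 21.6, M* ≈ 326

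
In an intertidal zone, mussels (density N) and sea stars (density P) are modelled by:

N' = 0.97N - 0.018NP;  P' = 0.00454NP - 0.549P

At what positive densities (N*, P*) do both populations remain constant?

N* ≈ 121, P* ≈ 53.9

Set dP/dt = 0 with P > 0: 0.00454N - 0.549 = 0, so N* = 0.549/0.00454 = 121.
Set dN/dt = 0 with N > 0: 0.97 - 0.018P = 0, so P* = 0.97/0.018 = 53.9.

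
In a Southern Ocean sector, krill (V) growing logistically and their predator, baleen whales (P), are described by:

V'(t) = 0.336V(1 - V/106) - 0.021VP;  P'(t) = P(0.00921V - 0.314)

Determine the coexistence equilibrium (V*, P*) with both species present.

V* ≈ 34.1, P* ≈ 10.9

From dP/dt = 0 with P > 0: 0.00921V* = 0.314, so V* = 34.1.
Substitute into dV/dt = 0: 0.336(1 - 34.1/106) = 0.021P*.
The bracket is 0.678, giving P* = 0.228/0.021 = 10.9.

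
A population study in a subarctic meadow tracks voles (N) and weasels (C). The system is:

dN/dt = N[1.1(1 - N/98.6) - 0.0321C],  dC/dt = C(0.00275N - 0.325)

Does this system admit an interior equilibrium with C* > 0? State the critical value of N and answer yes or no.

The predator equation gives dC/dt > 0 only when N > 0.325/0.00275 = 118.
Without the predator, N → K = 98.6. Since 98.6 < 118, the predator cannot invade.

Threshold N = 118; K < 118, so no, the predator goes extinct.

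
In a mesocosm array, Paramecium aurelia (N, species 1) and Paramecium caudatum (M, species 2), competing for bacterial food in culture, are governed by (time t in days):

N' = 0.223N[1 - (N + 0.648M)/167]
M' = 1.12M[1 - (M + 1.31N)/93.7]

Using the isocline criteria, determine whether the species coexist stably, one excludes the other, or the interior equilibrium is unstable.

Compare the nullcline intercepts: K1/α12 = 167/0.648 = 258 > K2 = 93.7; K2/α21 = 93.7/1.31 = 71.5 < K1 = 167.
Since the inequalities point opposite ways, species 1 can invade but species 2 cannot.

species 1 excludes species 2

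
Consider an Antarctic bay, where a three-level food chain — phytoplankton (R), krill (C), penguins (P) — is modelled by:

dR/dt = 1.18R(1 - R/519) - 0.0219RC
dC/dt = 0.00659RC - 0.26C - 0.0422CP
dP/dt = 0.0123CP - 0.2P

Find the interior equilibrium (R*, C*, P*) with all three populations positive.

From dP/dt = 0: 0.0123C* = 0.2, so C* = 16.3.
From dR/dt = 0: 1.18(1 - R*/519) = 0.0219·16.3, giving R* = 519·(1 - 0.302) = 362.
From dC/dt = 0: 0.00659·362 - 0.26 = 0.0422P*, so P* = 2.13/0.0422 = 50.4.

R* ≈ 362, C* ≈ 16.3, P* ≈ 50.4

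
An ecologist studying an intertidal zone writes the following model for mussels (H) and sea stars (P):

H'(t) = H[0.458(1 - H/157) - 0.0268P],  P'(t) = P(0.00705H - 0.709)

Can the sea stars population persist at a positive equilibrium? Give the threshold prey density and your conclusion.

Threshold H = 101; K > 101, so yes, the predator persists.

The predator equation gives dP/dt > 0 only when H > 0.709/0.00705 = 101.
Without the predator, H → K = 157. Since 157 > 101, the predator can invade and persist.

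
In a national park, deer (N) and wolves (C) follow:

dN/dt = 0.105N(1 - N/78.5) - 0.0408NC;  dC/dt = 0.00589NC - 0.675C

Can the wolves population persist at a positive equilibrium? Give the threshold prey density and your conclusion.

The predator equation gives dC/dt > 0 only when N > 0.675/0.00589 = 115.
Without the predator, N → K = 78.5. Since 78.5 < 115, the predator cannot invade.

Threshold N = 115; K < 115, so no, the predator goes extinct.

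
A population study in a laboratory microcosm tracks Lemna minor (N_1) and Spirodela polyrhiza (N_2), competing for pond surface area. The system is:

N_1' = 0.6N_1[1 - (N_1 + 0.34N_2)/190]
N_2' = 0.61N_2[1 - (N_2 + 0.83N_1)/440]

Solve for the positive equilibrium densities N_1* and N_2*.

N_1* ≈ 56.3, N_2* ≈ 393

Setting both brackets to zero gives the nullclines N_1 + 0.34N_2 = 190 and 0.83N_1 + N_2 = 440.
Substituting N_2 = 440 - 0.83N_1 into the first: N_1(1 - 0.34·0.83) = 190 - 0.34·440.
So N_1* = 40.4/0.718 = 56.3, and then N_2* = 440 - 0.83·56.3 = 393.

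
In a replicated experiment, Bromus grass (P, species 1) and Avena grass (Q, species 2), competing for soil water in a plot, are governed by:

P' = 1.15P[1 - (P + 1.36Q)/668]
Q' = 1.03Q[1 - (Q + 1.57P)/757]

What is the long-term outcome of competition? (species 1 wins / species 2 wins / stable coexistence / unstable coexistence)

Compare the nullcline intercepts: K1/α12 = 668/1.36 = 491 < K2 = 757; K2/α21 = 757/1.57 = 482 < K1 = 668.
Since both are reversed, neither can invade when rare; the interior point is a saddle.

unstable coexistence (outcome depends on initial conditions)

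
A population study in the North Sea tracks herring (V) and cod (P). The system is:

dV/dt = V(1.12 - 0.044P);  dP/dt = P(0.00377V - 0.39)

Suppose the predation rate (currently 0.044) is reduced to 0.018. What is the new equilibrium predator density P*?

P* ≈ 62.2

At the interior fixed point, setting dV/dt = 0 with V > 0 fixes P* = (prey growth rate)/(VP coefficient) — independent of the other coefficients.
With the change, P* = 1.12/0.018 = 62.2; it rises from 25.5.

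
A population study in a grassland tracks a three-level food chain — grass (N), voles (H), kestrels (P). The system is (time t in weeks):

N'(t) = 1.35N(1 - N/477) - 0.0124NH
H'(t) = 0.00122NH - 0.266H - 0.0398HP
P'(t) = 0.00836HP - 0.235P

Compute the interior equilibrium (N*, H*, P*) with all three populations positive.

N* ≈ 354, H* ≈ 28.1, P* ≈ 4.16

From dP/dt = 0: 0.00836H* = 0.235, so H* = 28.1.
From dN/dt = 0: 1.35(1 - N*/477) = 0.0124·28.1, giving N* = 477·(1 - 0.258) = 354.
From dH/dt = 0: 0.00122·354 - 0.266 = 0.0398P*, so P* = 0.166/0.0398 = 4.16.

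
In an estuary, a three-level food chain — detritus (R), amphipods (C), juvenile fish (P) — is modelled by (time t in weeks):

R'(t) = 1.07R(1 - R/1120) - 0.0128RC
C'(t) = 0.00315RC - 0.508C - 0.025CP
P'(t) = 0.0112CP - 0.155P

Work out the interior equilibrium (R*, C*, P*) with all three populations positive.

R* ≈ 935, C* ≈ 13.8, P* ≈ 97.4

From dP/dt = 0: 0.0112C* = 0.155, so C* = 13.8.
From dR/dt = 0: 1.07(1 - R*/1120) = 0.0128·13.8, giving R* = 1120·(1 - 0.166) = 935.
From dC/dt = 0: 0.00315·935 - 0.508 = 0.025P*, so P* = 2.44/0.025 = 97.4.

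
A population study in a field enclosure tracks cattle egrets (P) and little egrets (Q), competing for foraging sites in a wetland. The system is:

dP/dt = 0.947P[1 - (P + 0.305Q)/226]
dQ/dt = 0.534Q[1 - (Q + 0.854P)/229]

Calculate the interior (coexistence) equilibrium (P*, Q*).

P* ≈ 211, Q* ≈ 48.7

Setting both brackets to zero gives the nullclines P + 0.305Q = 226 and 0.854P + Q = 229.
Substituting Q = 229 - 0.854P into the first: P(1 - 0.305·0.854) = 226 - 0.305·229.
So P* = 156/0.74 = 211, and then Q* = 229 - 0.854·211 = 48.7.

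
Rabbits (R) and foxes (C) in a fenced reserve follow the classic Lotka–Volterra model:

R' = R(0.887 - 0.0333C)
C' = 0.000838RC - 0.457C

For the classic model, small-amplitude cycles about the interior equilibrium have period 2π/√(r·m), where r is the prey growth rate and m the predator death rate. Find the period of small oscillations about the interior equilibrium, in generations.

T ≈ 9.87 generations

Here r = 0.887 and m = 0.457, so r·m = 0.405.
ω = √0.405 = 0.637 per generation, hence T = 2π/ω ≈ 9.87 generations.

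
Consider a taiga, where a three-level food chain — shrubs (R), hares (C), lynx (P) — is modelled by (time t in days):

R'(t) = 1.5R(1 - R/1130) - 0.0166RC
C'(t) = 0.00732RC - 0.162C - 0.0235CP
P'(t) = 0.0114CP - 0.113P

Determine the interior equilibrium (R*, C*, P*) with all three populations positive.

R* ≈ 1010, C* ≈ 9.91, P* ≈ 306

From dP/dt = 0: 0.0114C* = 0.113, so C* = 9.91.
From dR/dt = 0: 1.5(1 - R*/1130) = 0.0166·9.91, giving R* = 1130·(1 - 0.11) = 1010.
From dC/dt = 0: 0.00732·1010 - 0.162 = 0.0235P*, so P* = 7.2/0.0235 = 306.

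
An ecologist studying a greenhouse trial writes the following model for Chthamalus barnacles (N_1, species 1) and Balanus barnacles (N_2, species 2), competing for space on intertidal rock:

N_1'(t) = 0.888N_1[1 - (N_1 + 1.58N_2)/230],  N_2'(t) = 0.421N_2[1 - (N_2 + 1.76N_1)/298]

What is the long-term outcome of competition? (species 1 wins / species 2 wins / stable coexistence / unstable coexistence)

unstable coexistence (outcome depends on initial conditions)

Compare the nullcline intercepts: K1/α12 = 230/1.58 = 146 < K2 = 298; K2/α21 = 298/1.76 = 169 < K1 = 230.
Since both are reversed, neither can invade when rare; the interior point is a saddle.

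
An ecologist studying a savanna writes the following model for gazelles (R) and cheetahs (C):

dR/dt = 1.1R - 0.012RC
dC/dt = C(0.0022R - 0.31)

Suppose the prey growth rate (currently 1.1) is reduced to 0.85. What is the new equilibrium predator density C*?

C* ≈ 70.8

At the interior fixed point, setting dR/dt = 0 with R > 0 fixes C* = (prey growth rate)/(RC coefficient) — independent of the other coefficients.
With the change, C* = 0.85/0.012 = 70.8; it falls from 91.7.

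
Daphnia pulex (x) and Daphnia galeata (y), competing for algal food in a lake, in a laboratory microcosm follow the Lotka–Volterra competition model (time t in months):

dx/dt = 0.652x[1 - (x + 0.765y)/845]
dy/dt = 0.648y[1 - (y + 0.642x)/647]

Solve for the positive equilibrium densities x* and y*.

Setting both brackets to zero gives the nullclines x + 0.765y = 845 and 0.642x + y = 647.
Substituting y = 647 - 0.642x into the first: x(1 - 0.765·0.642) = 845 - 0.765·647.
So x* = 350/0.509 = 688, and then y* = 647 - 0.642·688 = 205.

x* ≈ 688, y* ≈ 205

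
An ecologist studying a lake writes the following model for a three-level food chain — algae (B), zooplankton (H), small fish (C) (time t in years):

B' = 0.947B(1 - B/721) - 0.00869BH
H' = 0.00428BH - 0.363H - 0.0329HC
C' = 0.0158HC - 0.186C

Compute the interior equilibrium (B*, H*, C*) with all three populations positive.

From dC/dt = 0: 0.0158H* = 0.186, so H* = 11.8.
From dB/dt = 0: 0.947(1 - B*/721) = 0.00869·11.8, giving B* = 721·(1 - 0.108) = 643.
From dH/dt = 0: 0.00428·643 - 0.363 = 0.0329C*, so C* = 2.39/0.0329 = 72.6.

B* ≈ 643, H* ≈ 11.8, C* ≈ 72.6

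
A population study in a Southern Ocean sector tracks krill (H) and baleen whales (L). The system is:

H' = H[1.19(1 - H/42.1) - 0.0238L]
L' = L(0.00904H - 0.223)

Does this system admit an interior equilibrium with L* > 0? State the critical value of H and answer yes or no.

The predator equation gives dL/dt > 0 only when H > 0.223/0.00904 = 24.7.
Without the predator, H → K = 42.1. Since 42.1 > 24.7, the predator can invade and persist.

Threshold H = 24.7; K > 24.7, so yes, the predator persists.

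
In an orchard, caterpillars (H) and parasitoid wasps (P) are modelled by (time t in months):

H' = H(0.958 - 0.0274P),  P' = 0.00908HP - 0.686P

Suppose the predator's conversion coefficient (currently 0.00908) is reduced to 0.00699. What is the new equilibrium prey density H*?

H* ≈ 98.1

At the interior fixed point, setting dP/dt = 0 with P > 0 fixes H* = (predator death rate)/(HP coefficient) — independent of the other coefficients.
With the change, H* = 0.686/0.00699 = 98.1; it rises from 75.6.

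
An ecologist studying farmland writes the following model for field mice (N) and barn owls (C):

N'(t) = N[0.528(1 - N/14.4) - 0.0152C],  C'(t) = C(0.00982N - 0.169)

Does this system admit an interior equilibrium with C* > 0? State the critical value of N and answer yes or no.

The predator equation gives dC/dt > 0 only when N > 0.169/0.00982 = 17.2.
Without the predator, N → K = 14.4. Since 14.4 < 17.2, the predator cannot invade.

Threshold N = 17.2; K < 17.2, so no, the predator goes extinct.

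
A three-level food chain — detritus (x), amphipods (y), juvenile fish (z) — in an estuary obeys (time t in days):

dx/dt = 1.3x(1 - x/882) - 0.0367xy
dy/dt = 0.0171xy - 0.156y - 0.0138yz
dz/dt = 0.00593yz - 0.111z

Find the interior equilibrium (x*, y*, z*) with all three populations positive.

From dz/dt = 0: 0.00593y* = 0.111, so y* = 18.7.
From dx/dt = 0: 1.3(1 - x*/882) = 0.0367·18.7, giving x* = 882·(1 - 0.528) = 416.
From dy/dt = 0: 0.0171·416 - 0.156 = 0.0138z*, so z* = 6.96/0.0138 = 504.

x* ≈ 416, y* ≈ 18.7, z* ≈ 504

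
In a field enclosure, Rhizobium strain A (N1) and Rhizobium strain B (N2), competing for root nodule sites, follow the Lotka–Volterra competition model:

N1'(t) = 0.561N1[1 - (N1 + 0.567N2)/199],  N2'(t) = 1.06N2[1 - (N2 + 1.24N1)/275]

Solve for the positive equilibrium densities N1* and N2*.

Setting both brackets to zero gives the nullclines N1 + 0.567N2 = 199 and 1.24N1 + N2 = 275.
Substituting N2 = 275 - 1.24N1 into the first: N1(1 - 0.567·1.24) = 199 - 0.567·275.
So N1* = 43.1/0.297 = 145, and then N2* = 275 - 1.24·145 = 95.1.

N1* ≈ 145, N2* ≈ 95.1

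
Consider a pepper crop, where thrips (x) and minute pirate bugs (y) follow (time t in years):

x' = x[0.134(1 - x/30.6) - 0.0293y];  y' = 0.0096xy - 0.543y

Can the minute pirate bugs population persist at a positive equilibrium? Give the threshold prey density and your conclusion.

Threshold x = 56.6; K < 56.6, so no, the predator goes extinct.

The predator equation gives dy/dt > 0 only when x > 0.543/0.0096 = 56.6.
Without the predator, x → K = 30.6. Since 30.6 < 56.6, the predator cannot invade.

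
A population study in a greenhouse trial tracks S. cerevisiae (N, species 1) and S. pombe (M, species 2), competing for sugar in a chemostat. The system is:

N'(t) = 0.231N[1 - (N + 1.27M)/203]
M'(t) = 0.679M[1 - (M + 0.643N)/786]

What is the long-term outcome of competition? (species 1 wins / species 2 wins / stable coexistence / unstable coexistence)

Compare the nullcline intercepts: K1/α12 = 203/1.27 = 160 < K2 = 786; K2/α21 = 786/0.643 = 1220 > K1 = 203.
Since the inequalities point opposite ways, species 2 can invade but species 1 cannot.

species 2 excludes species 1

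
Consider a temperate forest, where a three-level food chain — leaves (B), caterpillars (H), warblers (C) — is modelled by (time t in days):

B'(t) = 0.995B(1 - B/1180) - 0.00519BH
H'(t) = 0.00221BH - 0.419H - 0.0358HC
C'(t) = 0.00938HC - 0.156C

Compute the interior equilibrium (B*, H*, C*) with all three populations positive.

B* ≈ 1080, H* ≈ 16.6, C* ≈ 54.8

From dC/dt = 0: 0.00938H* = 0.156, so H* = 16.6.
From dB/dt = 0: 0.995(1 - B*/1180) = 0.00519·16.6, giving B* = 1180·(1 - 0.0867) = 1080.
From dH/dt = 0: 0.00221·1080 - 0.419 = 0.0358C*, so C* = 1.96/0.0358 = 54.8.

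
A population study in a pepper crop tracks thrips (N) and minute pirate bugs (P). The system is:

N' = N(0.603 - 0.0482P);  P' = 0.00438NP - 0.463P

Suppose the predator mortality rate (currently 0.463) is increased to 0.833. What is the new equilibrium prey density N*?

At the interior fixed point, setting dP/dt = 0 with P > 0 fixes N* = (predator death rate)/(NP coefficient) — independent of the other coefficients.
With the change, N* = 0.833/0.00438 = 190; it rises from 106.

N* ≈ 190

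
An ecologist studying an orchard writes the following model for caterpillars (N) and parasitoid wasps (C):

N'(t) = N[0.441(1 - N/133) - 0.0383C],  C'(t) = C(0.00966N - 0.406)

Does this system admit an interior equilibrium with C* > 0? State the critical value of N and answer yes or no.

The predator equation gives dC/dt > 0 only when N > 0.406/0.00966 = 42.
Without the predator, N → K = 133. Since 133 > 42, the predator can invade and persist.

Threshold N = 42; K > 42, so yes, the predator persists.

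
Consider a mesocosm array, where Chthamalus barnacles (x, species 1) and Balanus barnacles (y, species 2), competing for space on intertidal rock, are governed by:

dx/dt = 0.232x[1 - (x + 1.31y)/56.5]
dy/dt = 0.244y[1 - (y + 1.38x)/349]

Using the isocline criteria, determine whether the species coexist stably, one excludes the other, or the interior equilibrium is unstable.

Compare the nullcline intercepts: K1/α12 = 56.5/1.31 = 43.1 < K2 = 349; K2/α21 = 349/1.38 = 253 > K1 = 56.5.
Since the inequalities point opposite ways, species 2 can invade but species 1 cannot.

species 2 excludes species 1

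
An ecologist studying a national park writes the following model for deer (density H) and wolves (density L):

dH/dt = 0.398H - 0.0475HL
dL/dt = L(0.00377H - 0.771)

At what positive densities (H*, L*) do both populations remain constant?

H* ≈ 205, L* ≈ 8.38

Set dL/dt = 0 with L > 0: 0.00377H - 0.771 = 0, so H* = 0.771/0.00377 = 205.
Set dH/dt = 0 with H > 0: 0.398 - 0.0475L = 0, so L* = 0.398/0.0475 = 8.38.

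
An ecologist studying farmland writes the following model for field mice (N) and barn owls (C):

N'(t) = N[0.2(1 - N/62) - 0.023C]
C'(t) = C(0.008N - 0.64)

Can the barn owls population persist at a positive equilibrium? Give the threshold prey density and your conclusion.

Threshold N = 80; K < 80, so no, the predator goes extinct.

The predator equation gives dC/dt > 0 only when N > 0.64/0.008 = 80.
Without the predator, N → K = 62. Since 62 < 80, the predator cannot invade.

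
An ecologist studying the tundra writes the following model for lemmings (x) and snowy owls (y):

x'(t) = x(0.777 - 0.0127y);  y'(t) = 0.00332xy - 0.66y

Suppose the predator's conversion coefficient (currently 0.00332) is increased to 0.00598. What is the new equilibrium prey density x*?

At the interior fixed point, setting dy/dt = 0 with y > 0 fixes x* = (predator death rate)/(xy coefficient) — independent of the other coefficients.
With the change, x* = 0.66/0.00598 = 110; it falls from 199.

x* ≈ 110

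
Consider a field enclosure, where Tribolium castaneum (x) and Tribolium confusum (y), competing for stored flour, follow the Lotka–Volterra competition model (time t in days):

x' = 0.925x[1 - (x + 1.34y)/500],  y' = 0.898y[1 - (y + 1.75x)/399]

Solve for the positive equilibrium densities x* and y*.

Setting both brackets to zero gives the nullclines x + 1.34y = 500 and 1.75x + y = 399.
Substituting y = 399 - 1.75x into the first: x(1 - 1.34·1.75) = 500 - 1.34·399.
So x* = -34.7/-1.35 = 25.8, and then y* = 399 - 1.75·25.8 = 354.

x* ≈ 25.8, y* ≈ 354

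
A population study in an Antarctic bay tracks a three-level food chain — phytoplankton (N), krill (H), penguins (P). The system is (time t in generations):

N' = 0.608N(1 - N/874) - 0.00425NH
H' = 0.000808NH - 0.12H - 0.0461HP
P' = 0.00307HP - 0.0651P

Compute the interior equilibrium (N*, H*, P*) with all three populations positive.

N* ≈ 744, H* ≈ 21.2, P* ≈ 10.4

From dP/dt = 0: 0.00307H* = 0.0651, so H* = 21.2.
From dN/dt = 0: 0.608(1 - N*/874) = 0.00425·21.2, giving N* = 874·(1 - 0.148) = 744.
From dH/dt = 0: 0.000808·744 - 0.12 = 0.0461P*, so P* = 0.482/0.0461 = 10.4.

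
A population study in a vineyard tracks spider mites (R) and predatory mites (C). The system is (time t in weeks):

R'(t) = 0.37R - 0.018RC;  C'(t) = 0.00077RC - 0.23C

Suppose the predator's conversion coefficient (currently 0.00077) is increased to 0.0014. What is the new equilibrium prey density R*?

At the interior fixed point, setting dC/dt = 0 with C > 0 fixes R* = (predator death rate)/(RC coefficient) — independent of the other coefficients.
With the change, R* = 0.23/0.0014 = 164; it falls from 299.

R* ≈ 164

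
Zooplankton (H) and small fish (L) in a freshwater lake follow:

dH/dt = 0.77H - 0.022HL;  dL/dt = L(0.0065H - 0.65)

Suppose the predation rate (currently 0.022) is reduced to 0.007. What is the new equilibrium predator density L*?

At the interior fixed point, setting dH/dt = 0 with H > 0 fixes L* = (prey growth rate)/(HL coefficient) — independent of the other coefficients.
With the change, L* = 0.77/0.007 = 110; it rises from 35.

L* ≈ 110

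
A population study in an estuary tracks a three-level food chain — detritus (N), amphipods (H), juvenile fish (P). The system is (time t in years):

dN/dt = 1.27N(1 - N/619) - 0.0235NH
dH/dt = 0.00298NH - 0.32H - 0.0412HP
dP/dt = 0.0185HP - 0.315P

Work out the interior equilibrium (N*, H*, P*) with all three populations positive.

From dP/dt = 0: 0.0185H* = 0.315, so H* = 17.
From dN/dt = 0: 1.27(1 - N*/619) = 0.0235·17, giving N* = 619·(1 - 0.315) = 424.
From dH/dt = 0: 0.00298·424 - 0.32 = 0.0412P*, so P* = 0.943/0.0412 = 22.9.

N* ≈ 424, H* ≈ 17, P* ≈ 22.9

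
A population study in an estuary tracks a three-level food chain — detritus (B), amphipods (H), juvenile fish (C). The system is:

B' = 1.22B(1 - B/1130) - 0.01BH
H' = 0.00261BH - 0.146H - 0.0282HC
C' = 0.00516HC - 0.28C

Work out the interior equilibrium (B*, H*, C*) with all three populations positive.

B* ≈ 627, H* ≈ 54.3, C* ≈ 52.9

From dC/dt = 0: 0.00516H* = 0.28, so H* = 54.3.
From dB/dt = 0: 1.22(1 - B*/1130) = 0.01·54.3, giving B* = 1130·(1 - 0.445) = 627.
From dH/dt = 0: 0.00261·627 - 0.146 = 0.0282C*, so C* = 1.49/0.0282 = 52.9.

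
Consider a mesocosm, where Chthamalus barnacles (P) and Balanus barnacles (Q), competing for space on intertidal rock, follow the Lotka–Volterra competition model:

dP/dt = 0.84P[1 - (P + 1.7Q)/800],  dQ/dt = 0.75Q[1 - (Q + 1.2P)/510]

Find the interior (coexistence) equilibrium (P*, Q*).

P* ≈ 64.4, Q* ≈ 433

Setting both brackets to zero gives the nullclines P + 1.7Q = 800 and 1.2P + Q = 510.
Substituting Q = 510 - 1.2P into the first: P(1 - 1.7·1.2) = 800 - 1.7·510.
So P* = -67/-1.04 = 64.4, and then Q* = 510 - 1.2·64.4 = 433.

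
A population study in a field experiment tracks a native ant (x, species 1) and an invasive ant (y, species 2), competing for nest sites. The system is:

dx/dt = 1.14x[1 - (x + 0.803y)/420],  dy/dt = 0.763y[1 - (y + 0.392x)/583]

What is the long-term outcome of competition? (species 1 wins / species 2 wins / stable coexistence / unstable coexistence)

species 2 excludes species 1

Compare the nullcline intercepts: K1/α12 = 420/0.803 = 523 < K2 = 583; K2/α21 = 583/0.392 = 1490 > K1 = 420.
Since the inequalities point opposite ways, species 2 can invade but species 1 cannot.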